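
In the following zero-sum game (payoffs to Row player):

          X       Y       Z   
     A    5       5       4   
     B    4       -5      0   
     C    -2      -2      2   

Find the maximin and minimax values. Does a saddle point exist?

Maximin = 4, Minimax = 4, Saddle: True

Work:
Row minimums: [4, -5, -2] → maximin = 4
Column maximums: [5, 5, 4] → minimax = 4
Saddle point exists! Game value = 4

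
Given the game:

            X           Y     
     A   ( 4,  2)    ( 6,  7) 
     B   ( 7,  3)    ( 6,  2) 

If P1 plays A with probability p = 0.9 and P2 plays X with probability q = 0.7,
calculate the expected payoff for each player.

E[P1] = 4.81, E[P2] = 3.42

Work:
E[P1] = p·q·π₁(A,X) + p·(1-q)·π₁(A,Y) + (1-p)·q·π₁(B,X) + (1-p)·(1-q)·π₁(B,Y)
= 0.9·0.7·4 + 0.9·0.3·6 + 0.1·0.7·7 + 0.1·0.3·6
= 4.81

E[P2] = 3.42 (similar calculation)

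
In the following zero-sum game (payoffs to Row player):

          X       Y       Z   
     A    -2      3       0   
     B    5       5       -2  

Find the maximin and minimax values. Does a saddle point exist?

Maximin = -2, Minimax = 0, Saddle: False

Work:
Row minimums: [-2, -2] → maximin = -2
Column maximums: [5, 5, 0] → minimax = 0
No saddle point (maximin ≠ minimax). Mixed strategy needed.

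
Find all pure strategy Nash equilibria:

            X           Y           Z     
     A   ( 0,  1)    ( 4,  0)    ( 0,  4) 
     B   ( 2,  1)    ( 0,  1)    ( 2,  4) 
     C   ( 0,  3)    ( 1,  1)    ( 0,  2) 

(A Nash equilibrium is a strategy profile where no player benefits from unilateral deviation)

Nash equilibrium: (B, Z)

Work:
Best responses:
  P1 vs X: payoffs [0, 2, 0] → best response B (payoff 2)
  P1 vs Y: payoffs [4, 0, 1] → best response A (payoff 4)
  P1 vs Z: payoffs [0, 2, 0] → best response B (payoff 2)
  P2 vs A: payoffs [1, 0, 4] → best response Z (payoff 4)
  P2 vs B: payoffs [1, 1, 4] → best response Z (payoff 4)
  P2 vs C: payoffs [3, 1, 2] → best response X (payoff 3)
Mutual best responses: (B,Z) → Nash equilibria.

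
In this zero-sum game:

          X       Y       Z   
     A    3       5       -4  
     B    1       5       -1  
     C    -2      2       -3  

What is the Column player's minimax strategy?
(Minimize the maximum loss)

Column should play Z, value = -1

Work:
Column player minimizes Row's maximum payoff:
Column X: max payoff to Row = 3
Column Y: max payoff to Row = 5
Column Z: max payoff to Row = -1
Minimum is -1, achieved by column Z.
Minimax strategy: Z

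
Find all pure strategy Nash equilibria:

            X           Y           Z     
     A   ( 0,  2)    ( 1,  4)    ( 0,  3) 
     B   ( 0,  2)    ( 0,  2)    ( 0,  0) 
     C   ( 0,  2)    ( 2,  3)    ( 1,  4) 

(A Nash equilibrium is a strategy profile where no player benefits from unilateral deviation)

Nash equilibrium: (B, X), (C, Z)

Work:
Best responses:
  P1 vs X: payoffs [0, 0, 0] → best response A/B/C (payoff 0)
  P1 vs Y: payoffs [1, 0, 2] → best response C (payoff 2)
  P1 vs Z: payoffs [0, 0, 1] → best response C (payoff 1)
  P2 vs A: payoffs [2, 4, 3] → best response Y (payoff 4)
  P2 vs B: payoffs [2, 2, 0] → best response X/Y (payoff 2)
  P2 vs C: payoffs [2, 3, 4] → best response Z (payoff 4)
Mutual best responses: (B,X), (C,Z) → Nash equilibria.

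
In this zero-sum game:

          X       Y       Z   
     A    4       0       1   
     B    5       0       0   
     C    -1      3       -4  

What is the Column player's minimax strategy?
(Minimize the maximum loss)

Column should play Z, value = 1

Work:
Column player minimizes Row's maximum payoff:
Column X: max payoff to Row = 5
Column Y: max payoff to Row = 3
Column Z: max payoff to Row = 1
Minimum is 1, achieved by column Z.
Minimax strategy: Z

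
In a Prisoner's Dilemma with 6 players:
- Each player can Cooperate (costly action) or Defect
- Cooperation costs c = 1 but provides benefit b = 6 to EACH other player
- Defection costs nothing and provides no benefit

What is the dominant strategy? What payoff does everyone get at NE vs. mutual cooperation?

Dominant: Defect; NE payoff = 0; Coop payoff = 29

Work:
Defect dominates (saves cost c = 1, benefit to others is external)
NE: All defect → everyone gets 0
If all cooperate: each receives (5)×6 - 1 = 29
Social dilemma: 29 > 0 but NE gives 0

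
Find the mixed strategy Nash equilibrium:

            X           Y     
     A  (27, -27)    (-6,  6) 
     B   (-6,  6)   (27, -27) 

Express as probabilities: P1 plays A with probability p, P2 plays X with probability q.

p = 0.5, q = 0.5

Work:
Find probabilities that make opponent indifferent:
P2 chooses q to make P1 indifferent between A and B
P1 chooses p to make P2 indifferent between X and Y
Mixed NE: P1 plays (A: 0.5, B: 0.5), P2 plays (X: 0.5, Y: 0.5)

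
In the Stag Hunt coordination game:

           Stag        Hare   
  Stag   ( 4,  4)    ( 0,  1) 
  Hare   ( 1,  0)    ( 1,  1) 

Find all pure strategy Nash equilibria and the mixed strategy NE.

Pure NE: (Stag, Stag) and (Hare, Hare); Mixed NE: p = 0.25, q = 0.25

Work:
Check pure NE:
(Stag, Stag): (4, 4) - no unilateral deviation beneficial
(Hare, Hare): (1, 1) - no unilateral deviation beneficial
Mixed NE: P1 plays Stag with p = 0.25, P2 plays Stag with q = 0.25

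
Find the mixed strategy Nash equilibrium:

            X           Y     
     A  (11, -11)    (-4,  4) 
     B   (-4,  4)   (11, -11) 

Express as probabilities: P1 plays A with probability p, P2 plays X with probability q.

p = 0.5, q = 0.5

Work:
Find probabilities that make opponent indifferent:
P2 chooses q to make P1 indifferent between A and B
P1 chooses p to make P2 indifferent between X and Y
Mixed NE: P1 plays (A: 0.5, B: 0.5), P2 plays (X: 0.5, Y: 0.5)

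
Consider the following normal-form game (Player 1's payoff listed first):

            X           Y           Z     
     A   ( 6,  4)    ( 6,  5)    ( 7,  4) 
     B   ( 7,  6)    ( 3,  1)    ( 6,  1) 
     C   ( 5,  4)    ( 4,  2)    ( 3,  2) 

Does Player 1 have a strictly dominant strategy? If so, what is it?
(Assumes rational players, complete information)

No strictly dominant strategy exists for Player 1

Work:
A strategy strictly dominates another if it gives a strictly higher payoff against every opponent action. Compare each pair of P1's strategies column-by-column:
  A vs B: [6 vs 7, 6 vs 3, 7 vs 6] → A does not strictly dominate B (column X: 6 ≤ 7)
  A vs C: [6 vs 5, 6 vs 4, 7 vs 3] → A strictly dominates C
  B vs A: [7 vs 6, 3 vs 6, 6 vs 7] → B does not strictly dominate A (column Y: 3 ≤ 6)
  B vs C: [7 vs 5, 3 vs 4, 6 vs 3] → B does not strictly dominate C (column Y: 3 ≤ 4)
  C vs A: [5 vs 6, 4 vs 6, 3 vs 7] → C does not strictly dominate A (column X: 5 ≤ 6)
  C vs B: [5 vs 7, 4 vs 3, 3 vs 6] → C does not strictly dominate B (column X: 5 ≤ 7)
No single strategy strictly dominates all others → no strictly dominant strategy.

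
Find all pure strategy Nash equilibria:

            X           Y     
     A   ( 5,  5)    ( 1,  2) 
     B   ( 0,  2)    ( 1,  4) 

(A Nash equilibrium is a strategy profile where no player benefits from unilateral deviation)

Nash equilibrium: (A, X), (B, Y)

Work:
Best responses:
  P1 vs X: payoffs [5, 0] → best response A (payoff 5)
  P1 vs Y: payoffs [1, 1] → best response A/B (payoff 1)
  P2 vs A: payoffs [5, 2] → best response X (payoff 5)
  P2 vs B: payoffs [2, 4] → best response Y (payoff 4)
Mutual best responses: (A,X), (B,Y) → Nash equilibria.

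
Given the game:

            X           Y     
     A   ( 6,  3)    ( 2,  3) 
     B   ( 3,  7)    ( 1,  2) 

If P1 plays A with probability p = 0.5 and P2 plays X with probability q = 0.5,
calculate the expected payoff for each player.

E[P1] = 3.0, E[P2] = 3.75

Work:
E[P1] = p·q·π₁(A,X) + p·(1-q)·π₁(A,Y) + (1-p)·q·π₁(B,X) + (1-p)·(1-q)·π₁(B,Y)
= 0.5·0.5·6 + 0.5·0.5·2 + 0.5·0.5·3 + 0.5·0.5·1
= 3.0

E[P2] = 3.75 (similar calculation)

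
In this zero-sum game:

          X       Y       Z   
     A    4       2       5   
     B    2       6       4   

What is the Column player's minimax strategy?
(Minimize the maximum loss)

Column should play X, value = 4

Work:
Column player minimizes Row's maximum payoff:
Column X: max payoff to Row = 4
Column Y: max payoff to Row = 6
Column Z: max payoff to Row = 5
Minimum is 4, achieved by column X.
Minimax strategy: X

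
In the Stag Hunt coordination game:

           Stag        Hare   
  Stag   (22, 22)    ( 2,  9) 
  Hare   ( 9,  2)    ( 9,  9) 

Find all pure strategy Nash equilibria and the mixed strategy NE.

Pure NE: (Stag, Stag) and (Hare, Hare); Mixed NE: p = 0.35, q = 0.35

Work:
Check pure NE:
(Stag, Stag): (22, 22) - no unilateral deviation beneficial
(Hare, Hare): (9, 9) - no unilateral deviation beneficial
Mixed NE: P1 plays Stag with p = 0.35, P2 plays Stag with q = 0.35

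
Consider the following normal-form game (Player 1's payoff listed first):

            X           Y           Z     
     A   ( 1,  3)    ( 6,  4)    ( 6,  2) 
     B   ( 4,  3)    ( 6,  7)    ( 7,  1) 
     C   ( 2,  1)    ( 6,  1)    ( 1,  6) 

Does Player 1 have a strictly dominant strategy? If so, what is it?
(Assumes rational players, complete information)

No strictly dominant strategy exists for Player 1

Work:
A strategy strictly dominates another if it gives a strictly higher payoff against every opponent action. Compare each pair of P1's strategies column-by-column:
  A vs B: [1 vs 4, 6 vs 6, 6 vs 7] → A does not strictly dominate B (column X: 1 ≤ 4)
  A vs C: [1 vs 2, 6 vs 6, 6 vs 1] → A does not strictly dominate C (column X: 1 ≤ 2)
  B vs A: [4 vs 1, 6 vs 6, 7 vs 6] → B does not strictly dominate A (column Y: 6 ≤ 6)
  B vs C: [4 vs 2, 6 vs 6, 7 vs 1] → B does not strictly dominate C (column Y: 6 ≤ 6)
  C vs A: [2 vs 1, 6 vs 6, 1 vs 6] → C does not strictly dominate A (column Y: 6 ≤ 6)
  C vs B: [2 vs 4, 6 vs 6, 1 vs 7] → C does not strictly dominate B (column X: 2 ≤ 4)
No single strategy strictly dominates all others → no strictly dominant strategy.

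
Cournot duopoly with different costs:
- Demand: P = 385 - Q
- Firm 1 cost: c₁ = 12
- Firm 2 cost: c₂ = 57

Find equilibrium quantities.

q₁* = 139.33, q₂* = 94.33

Work:
Reaction: q₁ = (385 - 12 - q₂)/2
Reaction: q₂ = (385 - 57 - q₁)/2
Solve simultaneously:
q₁* = (385 - 2×12 + 57)/3 = 139.33
q₂* = (385 - 2×57 + 12)/3 = 94.33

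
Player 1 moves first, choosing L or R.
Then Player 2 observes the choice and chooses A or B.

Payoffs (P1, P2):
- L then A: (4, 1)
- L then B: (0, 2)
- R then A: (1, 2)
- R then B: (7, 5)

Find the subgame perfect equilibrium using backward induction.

P1 plays R, P2 plays B after L and B after R; Payoff (7, 5)

Work:
Backward induction:
After L: P2 chooses B → P1 gets 0
After R: P2 chooses B → P1 gets 7
P1 chooses R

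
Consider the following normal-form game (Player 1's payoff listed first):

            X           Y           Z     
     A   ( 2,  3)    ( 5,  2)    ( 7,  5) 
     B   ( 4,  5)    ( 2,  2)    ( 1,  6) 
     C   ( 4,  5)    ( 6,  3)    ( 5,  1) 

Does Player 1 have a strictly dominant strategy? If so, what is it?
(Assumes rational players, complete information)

No strictly dominant strategy exists for Player 1

Work:
A strategy strictly dominates another if it gives a strictly higher payoff against every opponent action. Compare each pair of P1's strategies column-by-column:
  A vs B: [2 vs 4, 5 vs 2, 7 vs 1] → A does not strictly dominate B (column X: 2 ≤ 4)
  A vs C: [2 vs 4, 5 vs 6, 7 vs 5] → A does not strictly dominate C (column X: 2 ≤ 4)
  B vs A: [4 vs 2, 2 vs 5, 1 vs 7] → B does not strictly dominate A (column Y: 2 ≤ 5)
  B vs C: [4 vs 4, 2 vs 6, 1 vs 5] → B does not strictly dominate C (column X: 4 ≤ 4)
  C vs A: [4 vs 2, 6 vs 5, 5 vs 7] → C does not strictly dominate A (column Z: 5 ≤ 7)
  C vs B: [4 vs 4, 6 vs 2, 5 vs 1] → C does not strictly dominate B (column X: 4 ≤ 4)
No single strategy strictly dominates all others → no strictly dominant strategy.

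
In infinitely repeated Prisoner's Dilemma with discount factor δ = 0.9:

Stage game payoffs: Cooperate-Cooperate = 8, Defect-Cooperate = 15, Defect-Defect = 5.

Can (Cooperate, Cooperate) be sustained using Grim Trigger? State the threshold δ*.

δ* = 0.7; since δ = 0.9 ≥ 0.7, cooperation can be sustained

Work:
For Grim Trigger:
Cooperate forever: 8/(1-δ)
Defect then punished: 15 + 5·δ/(1-δ)
Need: 8/(1-δ) ≥ 15 + 5·δ/(1-δ)
Solving: δ ≥ (T-R)/(T-P) = (15-8)/(15-5) = 0.7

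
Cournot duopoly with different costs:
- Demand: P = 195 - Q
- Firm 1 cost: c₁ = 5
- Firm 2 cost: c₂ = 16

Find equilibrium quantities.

q₁* = 67.0, q₂* = 56.0

Work:
Reaction: q₁ = (195 - 5 - q₂)/2
Reaction: q₂ = (195 - 16 - q₁)/2
Solve simultaneously:
q₁* = (195 - 2×5 + 16)/3 = 67.0
q₂* = (195 - 2×16 + 5)/3 = 56.0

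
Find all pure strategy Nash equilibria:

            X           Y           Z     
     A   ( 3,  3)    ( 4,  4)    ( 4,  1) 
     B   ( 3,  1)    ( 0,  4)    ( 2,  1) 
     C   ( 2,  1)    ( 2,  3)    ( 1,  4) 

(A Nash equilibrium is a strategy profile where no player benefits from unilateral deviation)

Nash equilibrium: (A, Y)

Work:
Best responses:
  P1 vs X: payoffs [3, 3, 2] → best response A/B (payoff 3)
  P1 vs Y: payoffs [4, 0, 2] → best response A (payoff 4)
  P1 vs Z: payoffs [4, 2, 1] → best response A (payoff 4)
  P2 vs A: payoffs [3, 4, 1] → best response Y (payoff 4)
  P2 vs B: payoffs [1, 4, 1] → best response Y (payoff 4)
  P2 vs C: payoffs [1, 3, 4] → best response Z (payoff 4)
Mutual best responses: (A,Y) → Nash equilibria.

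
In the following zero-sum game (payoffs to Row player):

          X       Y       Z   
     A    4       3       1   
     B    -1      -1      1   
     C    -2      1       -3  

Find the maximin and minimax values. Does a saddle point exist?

Maximin = 1, Minimax = 1, Saddle: True

Work:
Row minimums: [1, -1, -3] → maximin = 1
Column maximums: [4, 3, 1] → minimax = 1
Saddle point exists! Game value = 1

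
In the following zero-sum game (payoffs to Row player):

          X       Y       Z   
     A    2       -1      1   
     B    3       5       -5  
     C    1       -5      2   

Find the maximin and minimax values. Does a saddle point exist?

Maximin = -1, Minimax = 2, Saddle: False

Work:
Row minimums: [-1, -5, -5] → maximin = -1
Column maximums: [3, 5, 2] → minimax = 2
No saddle point (maximin ≠ minimax). Mixed strategy needed.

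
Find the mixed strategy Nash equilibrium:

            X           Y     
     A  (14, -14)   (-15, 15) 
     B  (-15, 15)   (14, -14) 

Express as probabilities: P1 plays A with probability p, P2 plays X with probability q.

p = 0.5, q = 0.5

Work:
Find probabilities that make opponent indifferent:
P2 chooses q to make P1 indifferent between A and B
P1 chooses p to make P2 indifferent between X and Y
Mixed NE: P1 plays (A: 0.5, B: 0.5), P2 plays (X: 0.5, Y: 0.5)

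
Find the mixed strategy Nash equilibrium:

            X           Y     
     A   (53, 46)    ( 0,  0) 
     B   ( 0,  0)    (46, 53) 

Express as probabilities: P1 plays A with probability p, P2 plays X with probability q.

p = 0.5354, q = 0.4646

Work:
Find probabilities that make opponent indifferent:
P2 chooses q to make P1 indifferent between A and B
P1 chooses p to make P2 indifferent between X and Y
Mixed NE: P1 plays (A: 0.5354, B: 0.4646), P2 plays (X: 0.4646, Y: 0.5354)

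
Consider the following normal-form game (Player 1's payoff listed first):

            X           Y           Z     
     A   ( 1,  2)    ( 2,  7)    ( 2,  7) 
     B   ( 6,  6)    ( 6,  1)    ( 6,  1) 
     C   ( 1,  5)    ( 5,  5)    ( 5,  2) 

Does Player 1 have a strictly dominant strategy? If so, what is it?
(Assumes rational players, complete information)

Yes, Player 1's strictly dominant strategy is B

Work:
A strategy strictly dominates another if it gives a strictly higher payoff against every opponent action. Compare each pair of P1's strategies column-by-column:
  A vs B: [1 vs 6, 2 vs 6, 2 vs 6] → A does not strictly dominate B (column X: 1 ≤ 6)
  A vs C: [1 vs 1, 2 vs 5, 2 vs 5] → A does not strictly dominate C (column X: 1 ≤ 1)
  B vs A: [6 vs 1, 6 vs 2, 6 vs 2] → B strictly dominates A
  B vs C: [6 vs 1, 6 vs 5, 6 vs 5] → B strictly dominates C
  C vs A: [1 vs 1, 5 vs 2, 5 vs 2] → C does not strictly dominate A (column X: 1 ≤ 1)
  C vs B: [1 vs 6, 5 vs 6, 5 vs 6] → C does not strictly dominate B (column X: 1 ≤ 6)
B strictly dominates every other strategy → strictly dominant.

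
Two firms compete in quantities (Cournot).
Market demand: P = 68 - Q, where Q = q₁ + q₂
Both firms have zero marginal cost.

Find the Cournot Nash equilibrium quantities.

q₁* = q₂* = 22.67; P* = 22.67

Work:
Profit: π_i = P·q_i = (a - q_i - q_j)·q_i
FOC: ∂π_i/∂q_i = a - 2q_i - q_j = 0
Reaction function: q_i = (68 - q_j)/2
Symmetry: q* = 68/3 = 22.67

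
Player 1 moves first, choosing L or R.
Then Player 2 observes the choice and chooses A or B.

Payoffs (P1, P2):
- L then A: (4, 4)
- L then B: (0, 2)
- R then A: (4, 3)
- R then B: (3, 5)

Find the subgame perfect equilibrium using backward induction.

P1 plays L, P2 plays A after L and B after R; Payoff (4, 4)

Work:
Backward induction:
After L: P2 chooses A → P1 gets 4
After R: P2 chooses B → P1 gets 3
P1 chooses L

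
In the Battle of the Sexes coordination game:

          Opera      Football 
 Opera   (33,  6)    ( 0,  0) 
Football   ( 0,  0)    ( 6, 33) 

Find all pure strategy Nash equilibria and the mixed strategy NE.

Pure NE: (Opera, Opera) and (Football, Football); Mixed NE: p = 0.8462, q = 0.1538

Work:
Check pure NE:
(Opera, Opera): (33, 6) - no unilateral deviation beneficial
(Football, Football): (6, 33) - no unilateral deviation beneficial
Mixed NE: P1 plays Opera with p = 0.8462, P2 plays Opera with q = 0.1538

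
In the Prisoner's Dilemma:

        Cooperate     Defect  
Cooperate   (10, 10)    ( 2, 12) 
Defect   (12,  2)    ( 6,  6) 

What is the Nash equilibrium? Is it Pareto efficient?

(Defect, Defect) is NE; not Pareto efficient

Work:
Defect dominates Cooperate for both players:
If P2 cooperates: Defect (12) > Cooperate (10)
If P2 defects: Defect (6) > Cooperate (2)
NE: (Defect, Defect) with payoff (6, 6)
But (Cooperate, Cooperate) = (10, 10) Pareto dominates (6, 6)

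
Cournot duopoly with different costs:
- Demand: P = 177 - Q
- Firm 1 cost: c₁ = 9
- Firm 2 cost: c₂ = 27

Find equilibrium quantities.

q₁* = 62.0, q₂* = 44.0

Work:
Reaction: q₁ = (177 - 9 - q₂)/2
Reaction: q₂ = (177 - 27 - q₁)/2
Solve simultaneously:
q₁* = (177 - 2×9 + 27)/3 = 62.0
q₂* = (177 - 2×27 + 9)/3 = 44.0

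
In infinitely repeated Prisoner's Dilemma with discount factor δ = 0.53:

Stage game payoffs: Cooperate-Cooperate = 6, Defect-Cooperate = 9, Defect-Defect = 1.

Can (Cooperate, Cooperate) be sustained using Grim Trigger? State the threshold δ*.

δ* = 0.375; since δ = 0.53 ≥ 0.375, cooperation can be sustained

Work:
For Grim Trigger:
Cooperate forever: 6/(1-δ)
Defect then punished: 9 + 1·δ/(1-δ)
Need: 6/(1-δ) ≥ 9 + 1·δ/(1-δ)
Solving: δ ≥ (T-R)/(T-P) = (9-6)/(9-1) = 0.375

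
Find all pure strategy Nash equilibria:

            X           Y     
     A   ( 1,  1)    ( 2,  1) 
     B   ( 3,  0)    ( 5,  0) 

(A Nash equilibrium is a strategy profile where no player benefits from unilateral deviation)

Nash equilibrium: (B, X), (B, Y)

Work:
Best responses:
  P1 vs X: payoffs [1, 3] → best response B (payoff 3)
  P1 vs Y: payoffs [2, 5] → best response B (payoff 5)
  P2 vs A: payoffs [1, 1] → best response X/Y (payoff 1)
  P2 vs B: payoffs [0, 0] → best response X/Y (payoff 0)
Mutual best responses: (B,X), (B,Y) → Nash equilibria.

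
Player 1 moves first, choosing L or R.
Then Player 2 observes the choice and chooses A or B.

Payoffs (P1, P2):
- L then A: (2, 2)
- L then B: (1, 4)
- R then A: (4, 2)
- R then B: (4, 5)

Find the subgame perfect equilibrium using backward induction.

P1 plays R, P2 plays B after L and B after R; Payoff (4, 5)

Work:
Backward induction:
After L: P2 chooses B → P1 gets 1
After R: P2 chooses B → P1 gets 4
P1 chooses R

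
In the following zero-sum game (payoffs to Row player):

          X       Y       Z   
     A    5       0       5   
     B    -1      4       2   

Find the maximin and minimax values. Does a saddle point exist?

Maximin = 0, Minimax = 4, Saddle: False

Work:
Row minimums: [0, -1] → maximin = 0
Column maximums: [5, 4, 5] → minimax = 4
No saddle point (maximin ≠ minimax). Mixed strategy needed.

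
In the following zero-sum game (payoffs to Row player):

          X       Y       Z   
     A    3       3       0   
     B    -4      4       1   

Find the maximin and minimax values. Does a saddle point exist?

Maximin = 0, Minimax = 1, Saddle: False

Work:
Row minimums: [0, -4] → maximin = 0
Column maximums: [3, 4, 1] → minimax = 1
No saddle point (maximin ≠ minimax). Mixed strategy needed.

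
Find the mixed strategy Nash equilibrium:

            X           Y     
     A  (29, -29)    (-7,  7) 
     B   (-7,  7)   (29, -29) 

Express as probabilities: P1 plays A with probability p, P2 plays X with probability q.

p = 0.5, q = 0.5

Work:
Find probabilities that make opponent indifferent:
P2 chooses q to make P1 indifferent between A and B
P1 chooses p to make P2 indifferent between X and Y
Mixed NE: P1 plays (A: 0.5, B: 0.5), P2 plays (X: 0.5, Y: 0.5)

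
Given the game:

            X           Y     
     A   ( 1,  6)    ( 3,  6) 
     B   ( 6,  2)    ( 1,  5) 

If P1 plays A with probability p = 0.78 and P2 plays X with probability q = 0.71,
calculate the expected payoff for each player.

E[P1] = 2.2334, E[P2] = 5.3114

Work:
E[P1] = p·q·π₁(A,X) + p·(1-q)·π₁(A,Y) + (1-p)·q·π₁(B,X) + (1-p)·(1-q)·π₁(B,Y)
= 0.78·0.71·1 + 0.78·0.29·3 + 0.22·0.71·6 + 0.22·0.29·1
= 2.2334

E[P2] = 5.3114 (similar calculation)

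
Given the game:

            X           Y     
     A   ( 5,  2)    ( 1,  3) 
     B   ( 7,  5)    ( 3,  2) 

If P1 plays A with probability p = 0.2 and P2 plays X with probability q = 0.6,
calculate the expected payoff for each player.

E[P1] = 5.0, E[P2] = 3.52

Work:
E[P1] = p·q·π₁(A,X) + p·(1-q)·π₁(A,Y) + (1-p)·q·π₁(B,X) + (1-p)·(1-q)·π₁(B,Y)
= 0.2·0.6·5 + 0.2·0.4·1 + 0.8·0.6·7 + 0.8·0.4·3
= 5.0

E[P2] = 3.52 (similar calculation)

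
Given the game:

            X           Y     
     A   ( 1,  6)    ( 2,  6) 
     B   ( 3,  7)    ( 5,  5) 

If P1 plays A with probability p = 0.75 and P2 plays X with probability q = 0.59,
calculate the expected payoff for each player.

E[P1] = 2.0125, E[P2] = 6.045

Work:
E[P1] = p·q·π₁(A,X) + p·(1-q)·π₁(A,Y) + (1-p)·q·π₁(B,X) + (1-p)·(1-q)·π₁(B,Y)
= 0.75·0.59·1 + 0.75·0.41·2 + 0.25·0.59·3 + 0.25·0.41·5
= 2.0125

E[P2] = 6.045 (similar calculation)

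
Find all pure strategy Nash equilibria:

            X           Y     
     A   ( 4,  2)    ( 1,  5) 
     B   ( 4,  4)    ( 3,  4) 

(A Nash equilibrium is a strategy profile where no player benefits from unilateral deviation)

Nash equilibrium: (B, X), (B, Y)

Work:
Best responses:
  P1 vs X: payoffs [4, 4] → best response A/B (payoff 4)
  P1 vs Y: payoffs [1, 3] → best response B (payoff 3)
  P2 vs A: payoffs [2, 5] → best response Y (payoff 5)
  P2 vs B: payoffs [4, 4] → best response X/Y (payoff 4)
Mutual best responses: (B,X), (B,Y) → Nash equilibria.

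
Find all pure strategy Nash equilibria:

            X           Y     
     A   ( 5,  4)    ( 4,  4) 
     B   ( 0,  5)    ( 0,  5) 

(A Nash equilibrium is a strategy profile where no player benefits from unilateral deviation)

Nash equilibrium: (A, X), (A, Y)

Work:
Best responses:
  P1 vs X: payoffs [5, 0] → best response A (payoff 5)
  P1 vs Y: payoffs [4, 0] → best response A (payoff 4)
  P2 vs A: payoffs [4, 4] → best response X/Y (payoff 4)
  P2 vs B: payoffs [5, 5] → best response X/Y (payoff 5)
Mutual best responses: (A,X), (A,Y) → Nash equilibria.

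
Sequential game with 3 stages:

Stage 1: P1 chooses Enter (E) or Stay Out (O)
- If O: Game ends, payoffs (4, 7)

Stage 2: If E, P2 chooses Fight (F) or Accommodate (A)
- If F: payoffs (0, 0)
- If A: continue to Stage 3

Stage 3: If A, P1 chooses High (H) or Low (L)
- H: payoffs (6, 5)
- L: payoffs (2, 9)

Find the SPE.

SPE: (E, A, H); Outcome (6, 5)

Work:
Stage 3: P1 chooses H (6 vs 2)
Stage 2: P2: F->0, A->5 (anticipating H). Choose A
Stage 1: P1: O->4, E->6 (anticipating A, H). Choose E
SPE path: E -> A -> H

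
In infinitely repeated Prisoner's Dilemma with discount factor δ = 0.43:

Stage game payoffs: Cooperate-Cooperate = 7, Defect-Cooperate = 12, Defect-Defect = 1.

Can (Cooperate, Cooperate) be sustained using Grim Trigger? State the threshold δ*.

δ* = 0.4545; since δ = 0.43 < 0.4545, cooperation cannot be sustained

Work:
For Grim Trigger:
Cooperate forever: 7/(1-δ)
Defect then punished: 12 + 1·δ/(1-δ)
Need: 7/(1-δ) ≥ 12 + 1·δ/(1-δ)
Solving: δ ≥ (T-R)/(T-P) = (12-7)/(12-1) = 0.4545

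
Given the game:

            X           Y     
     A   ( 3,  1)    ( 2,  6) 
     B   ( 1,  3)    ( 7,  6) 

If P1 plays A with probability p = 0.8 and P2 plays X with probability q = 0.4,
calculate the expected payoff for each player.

E[P1] = 2.84, E[P2] = 4.16

Work:
E[P1] = p·q·π₁(A,X) + p·(1-q)·π₁(A,Y) + (1-p)·q·π₁(B,X) + (1-p)·(1-q)·π₁(B,Y)
= 0.8·0.4·3 + 0.8·0.6·2 + 0.2·0.4·1 + 0.2·0.6·7
= 2.84

E[P2] = 4.16 (similar calculation)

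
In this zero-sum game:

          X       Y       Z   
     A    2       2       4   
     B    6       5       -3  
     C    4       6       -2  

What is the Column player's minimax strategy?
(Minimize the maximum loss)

Column should play Z, value = 4

Work:
Column player minimizes Row's maximum payoff:
Column X: max payoff to Row = 6
Column Y: max payoff to Row = 6
Column Z: max payoff to Row = 4
Minimum is 4, achieved by column Z.
Minimax strategy: Z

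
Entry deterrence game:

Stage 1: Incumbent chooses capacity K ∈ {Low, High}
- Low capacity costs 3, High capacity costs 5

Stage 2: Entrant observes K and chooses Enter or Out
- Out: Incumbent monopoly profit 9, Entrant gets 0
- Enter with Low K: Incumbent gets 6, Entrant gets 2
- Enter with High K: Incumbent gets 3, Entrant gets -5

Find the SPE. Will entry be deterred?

SPE: (High, Enter|Low, Out|High); Entry deterred. Incumbent net profit = 4

Work:
After Low K: Entrant enters (2 > 0)
After High K: Entrant stays out (-5 < 0)
Incumbent: Low → 6−3=3, High → 9−5=4
Incumbent chooses High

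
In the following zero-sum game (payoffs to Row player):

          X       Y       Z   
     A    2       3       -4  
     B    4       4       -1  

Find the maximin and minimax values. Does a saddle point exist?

Maximin = -1, Minimax = -1, Saddle: True

Work:
Row minimums: [-4, -1] → maximin = -1
Column maximums: [4, 4, -1] → minimax = -1
Saddle point exists! Game value = -1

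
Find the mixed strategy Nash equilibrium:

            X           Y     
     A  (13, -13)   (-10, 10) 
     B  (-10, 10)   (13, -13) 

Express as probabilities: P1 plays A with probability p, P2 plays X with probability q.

p = 0.5, q = 0.5

Work:
Find probabilities that make opponent indifferent:
P2 chooses q to make P1 indifferent between A and B
P1 chooses p to make P2 indifferent between X and Y
Mixed NE: P1 plays (A: 0.5, B: 0.5), P2 plays (X: 0.5, Y: 0.5)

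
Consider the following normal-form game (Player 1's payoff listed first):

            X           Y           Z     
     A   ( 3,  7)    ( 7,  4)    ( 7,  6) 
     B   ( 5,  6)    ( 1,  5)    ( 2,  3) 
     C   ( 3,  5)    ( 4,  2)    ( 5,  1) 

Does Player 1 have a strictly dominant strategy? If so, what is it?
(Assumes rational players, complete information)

No strictly dominant strategy exists for Player 1

Work:
A strategy strictly dominates another if it gives a strictly higher payoff against every opponent action. Compare each pair of P1's strategies column-by-column:
  A vs B: [3 vs 5, 7 vs 1, 7 vs 2] → A does not strictly dominate B (column X: 3 ≤ 5)
  A vs C: [3 vs 3, 7 vs 4, 7 vs 5] → A does not strictly dominate C (column X: 3 ≤ 3)
  B vs A: [5 vs 3, 1 vs 7, 2 vs 7] → B does not strictly dominate A (column Y: 1 ≤ 7)
  B vs C: [5 vs 3, 1 vs 4, 2 vs 5] → B does not strictly dominate C (column Y: 1 ≤ 4)
  C vs A: [3 vs 3, 4 vs 7, 5 vs 7] → C does not strictly dominate A (column X: 3 ≤ 3)
  C vs B: [3 vs 5, 4 vs 1, 5 vs 2] → C does not strictly dominate B (column X: 3 ≤ 5)
No single strategy strictly dominates all others → no strictly dominant strategy.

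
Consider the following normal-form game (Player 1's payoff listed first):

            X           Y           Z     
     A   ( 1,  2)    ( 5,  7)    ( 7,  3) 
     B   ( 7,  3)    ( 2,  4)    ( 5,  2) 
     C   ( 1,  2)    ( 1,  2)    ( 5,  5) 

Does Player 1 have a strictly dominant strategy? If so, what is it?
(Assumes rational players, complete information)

No strictly dominant strategy exists for Player 1

Work:
A strategy strictly dominates another if it gives a strictly higher payoff against every opponent action. Compare each pair of P1's strategies column-by-column:
  A vs B: [1 vs 7, 5 vs 2, 7 vs 5] → A does not strictly dominate B (column X: 1 ≤ 7)
  A vs C: [1 vs 1, 5 vs 1, 7 vs 5] → A does not strictly dominate C (column X: 1 ≤ 1)
  B vs A: [7 vs 1, 2 vs 5, 5 vs 7] → B does not strictly dominate A (column Y: 2 ≤ 5)
  B vs C: [7 vs 1, 2 vs 1, 5 vs 5] → B does not strictly dominate C (column Z: 5 ≤ 5)
  C vs A: [1 vs 1, 1 vs 5, 5 vs 7] → C does not strictly dominate A (column X: 1 ≤ 1)
  C vs B: [1 vs 7, 1 vs 2, 5 vs 5] → C does not strictly dominate B (column X: 1 ≤ 7)
No single strategy strictly dominates all others → no strictly dominant strategy.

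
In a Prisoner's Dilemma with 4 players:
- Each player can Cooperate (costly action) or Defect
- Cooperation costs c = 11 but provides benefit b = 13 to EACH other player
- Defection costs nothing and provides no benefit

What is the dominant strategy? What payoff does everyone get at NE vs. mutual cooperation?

Dominant: Defect; NE payoff = 0; Coop payoff = 28

Work:
Defect dominates (saves cost c = 11, benefit to others is external)
NE: All defect → everyone gets 0
If all cooperate: each receives (3)×13 - 11 = 28
Social dilemma: 28 > 0 but NE gives 0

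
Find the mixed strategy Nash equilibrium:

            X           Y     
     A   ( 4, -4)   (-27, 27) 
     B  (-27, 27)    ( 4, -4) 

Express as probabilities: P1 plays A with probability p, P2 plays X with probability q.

p = 0.5, q = 0.5

Work:
Find probabilities that make opponent indifferent:
P2 chooses q to make P1 indifferent between A and B
P1 chooses p to make P2 indifferent between X and Y
Mixed NE: P1 plays (A: 0.5, B: 0.5), P2 plays (X: 0.5, Y: 0.5)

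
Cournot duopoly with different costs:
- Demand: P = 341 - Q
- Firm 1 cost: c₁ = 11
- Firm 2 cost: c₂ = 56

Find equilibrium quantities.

q₁* = 125.0, q₂* = 80.0

Work:
Reaction: q₁ = (341 - 11 - q₂)/2
Reaction: q₂ = (341 - 56 - q₁)/2
Solve simultaneously:
q₁* = (341 - 2×11 + 56)/3 = 125.0
q₂* = (341 - 2×56 + 11)/3 = 80.0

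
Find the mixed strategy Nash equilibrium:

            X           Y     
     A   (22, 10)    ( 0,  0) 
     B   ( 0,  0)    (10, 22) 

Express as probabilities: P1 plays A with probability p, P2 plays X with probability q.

p = 0.6875, q = 0.3125

Work:
Find probabilities that make opponent indifferent:
P2 chooses q to make P1 indifferent between A and B
P1 chooses p to make P2 indifferent between X and Y
Mixed NE: P1 plays (A: 0.6875, B: 0.3125), P2 plays (X: 0.3125, Y: 0.6875)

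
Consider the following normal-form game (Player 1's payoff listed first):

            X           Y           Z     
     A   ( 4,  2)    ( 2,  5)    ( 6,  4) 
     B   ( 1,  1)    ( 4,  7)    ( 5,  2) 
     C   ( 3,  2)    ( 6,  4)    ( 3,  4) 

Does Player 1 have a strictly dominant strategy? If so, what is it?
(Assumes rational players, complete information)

No strictly dominant strategy exists for Player 1

Work:
A strategy strictly dominates another if it gives a strictly higher payoff against every opponent action. Compare each pair of P1's strategies column-by-column:
  A vs B: [4 vs 1, 2 vs 4, 6 vs 5] → A does not strictly dominate B (column Y: 2 ≤ 4)
  A vs C: [4 vs 3, 2 vs 6, 6 vs 3] → A does not strictly dominate C (column Y: 2 ≤ 6)
  B vs A: [1 vs 4, 4 vs 2, 5 vs 6] → B does not strictly dominate A (column X: 1 ≤ 4)
  B vs C: [1 vs 3, 4 vs 6, 5 vs 3] → B does not strictly dominate C (column X: 1 ≤ 3)
  C vs A: [3 vs 4, 6 vs 2, 3 vs 6] → C does not strictly dominate A (column X: 3 ≤ 4)
  C vs B: [3 vs 1, 6 vs 4, 3 vs 5] → C does not strictly dominate B (column Z: 3 ≤ 5)
No single strategy strictly dominates all others → no strictly dominant strategy.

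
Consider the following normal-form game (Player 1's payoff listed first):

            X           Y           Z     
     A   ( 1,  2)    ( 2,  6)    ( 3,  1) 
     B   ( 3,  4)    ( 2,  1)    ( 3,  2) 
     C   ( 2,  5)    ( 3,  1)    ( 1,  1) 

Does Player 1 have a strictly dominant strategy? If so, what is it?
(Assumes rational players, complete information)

No strictly dominant strategy exists for Player 1

Work:
A strategy strictly dominates another if it gives a strictly higher payoff against every opponent action. Compare each pair of P1's strategies column-by-column:
  A vs B: [1 vs 3, 2 vs 2, 3 vs 3] → A does not strictly dominate B (column X: 1 ≤ 3)
  A vs C: [1 vs 2, 2 vs 3, 3 vs 1] → A does not strictly dominate C (column X: 1 ≤ 2)
  B vs A: [3 vs 1, 2 vs 2, 3 vs 3] → B does not strictly dominate A (column Y: 2 ≤ 2)
  B vs C: [3 vs 2, 2 vs 3, 3 vs 1] → B does not strictly dominate C (column Y: 2 ≤ 3)
  C vs A: [2 vs 1, 3 vs 2, 1 vs 3] → C does not strictly dominate A (column Z: 1 ≤ 3)
  C vs B: [2 vs 3, 3 vs 2, 1 vs 3] → C does not strictly dominate B (column X: 2 ≤ 3)
No single strategy strictly dominates all others → no strictly dominant strategy.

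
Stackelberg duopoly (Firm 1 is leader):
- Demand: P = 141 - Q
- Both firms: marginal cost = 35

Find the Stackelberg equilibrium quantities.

q₁* (leader) = 53.0, q₂* (follower) = 26.5

Work:
Follower's reaction: q₂ = (a - c - q₁)/2
Leader substitutes: π₁ = q₁·(a - q₁ - (a-c-q₁)/2 - c)
FOC: q₁* = (141 - 35)/2 = 53.00
Then: q₂* = (141 - 35 - 53.0)/2 = 26.50
Leader has first-mover advantage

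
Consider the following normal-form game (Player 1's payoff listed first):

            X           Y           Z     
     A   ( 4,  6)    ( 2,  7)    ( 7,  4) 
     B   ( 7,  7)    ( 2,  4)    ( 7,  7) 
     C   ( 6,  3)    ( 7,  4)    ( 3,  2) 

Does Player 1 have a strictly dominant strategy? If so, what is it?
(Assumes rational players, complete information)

No strictly dominant strategy exists for Player 1

Work:
A strategy strictly dominates another if it gives a strictly higher payoff against every opponent action. Compare each pair of P1's strategies column-by-column:
  A vs B: [4 vs 7, 2 vs 2, 7 vs 7] → A does not strictly dominate B (column X: 4 ≤ 7)
  A vs C: [4 vs 6, 2 vs 7, 7 vs 3] → A does not strictly dominate C (column X: 4 ≤ 6)
  B vs A: [7 vs 4, 2 vs 2, 7 vs 7] → B does not strictly dominate A (column Y: 2 ≤ 2)
  B vs C: [7 vs 6, 2 vs 7, 7 vs 3] → B does not strictly dominate C (column Y: 2 ≤ 7)
  C vs A: [6 vs 4, 7 vs 2, 3 vs 7] → C does not strictly dominate A (column Z: 3 ≤ 7)
  C vs B: [6 vs 7, 7 vs 2, 3 vs 7] → C does not strictly dominate B (column X: 6 ≤ 7)
No single strategy strictly dominates all others → no strictly dominant strategy.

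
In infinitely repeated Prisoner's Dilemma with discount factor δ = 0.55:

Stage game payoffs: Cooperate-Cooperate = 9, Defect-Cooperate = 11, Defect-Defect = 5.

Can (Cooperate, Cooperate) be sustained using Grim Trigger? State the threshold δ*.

δ* = 0.3333; since δ = 0.55 ≥ 0.3333, cooperation can be sustained

Work:
For Grim Trigger:
Cooperate forever: 9/(1-δ)
Defect then punished: 11 + 5·δ/(1-δ)
Need: 9/(1-δ) ≥ 11 + 5·δ/(1-δ)
Solving: δ ≥ (T-R)/(T-P) = (11-9)/(11-5) = 0.3333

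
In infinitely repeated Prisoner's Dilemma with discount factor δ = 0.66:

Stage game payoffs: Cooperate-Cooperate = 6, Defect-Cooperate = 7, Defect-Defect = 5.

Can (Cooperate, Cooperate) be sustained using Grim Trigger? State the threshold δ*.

δ* = 0.5; since δ = 0.66 ≥ 0.5, cooperation can be sustained

Work:
For Grim Trigger:
Cooperate forever: 6/(1-δ)
Defect then punished: 7 + 5·δ/(1-δ)
Need: 6/(1-δ) ≥ 7 + 5·δ/(1-δ)
Solving: δ ≥ (T-R)/(T-P) = (7-6)/(7-5) = 0.5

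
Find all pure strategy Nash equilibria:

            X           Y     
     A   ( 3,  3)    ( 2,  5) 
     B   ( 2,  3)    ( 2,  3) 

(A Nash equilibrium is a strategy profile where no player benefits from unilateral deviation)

Nash equilibrium: (A, Y), (B, Y)

Work:
Best responses:
  P1 vs X: payoffs [3, 2] → best response A (payoff 3)
  P1 vs Y: payoffs [2, 2] → best response A/B (payoff 2)
  P2 vs A: payoffs [3, 5] → best response Y (payoff 5)
  P2 vs B: payoffs [3, 3] → best response X/Y (payoff 3)
Mutual best responses: (A,Y), (B,Y) → Nash equilibria.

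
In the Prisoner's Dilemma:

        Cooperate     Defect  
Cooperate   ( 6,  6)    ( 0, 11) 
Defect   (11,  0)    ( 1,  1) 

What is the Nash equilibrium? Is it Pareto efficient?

(Defect, Defect) is NE; not Pareto efficient

Work:
Defect dominates Cooperate for both players:
If P2 cooperates: Defect (11) > Cooperate (6)
If P2 defects: Defect (1) > Cooperate (0)
NE: (Defect, Defect) with payoff (1, 1)
But (Cooperate, Cooperate) = (6, 6) Pareto dominates (1, 1)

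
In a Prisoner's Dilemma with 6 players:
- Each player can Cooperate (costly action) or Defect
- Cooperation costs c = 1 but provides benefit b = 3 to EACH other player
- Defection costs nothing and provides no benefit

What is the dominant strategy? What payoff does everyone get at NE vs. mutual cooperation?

Dominant: Defect; NE payoff = 0; Coop payoff = 14

Work:
Defect dominates (saves cost c = 1, benefit to others is external)
NE: All defect → everyone gets 0
If all cooperate: each receives (5)×3 - 1 = 14
Social dilemma: 14 > 0 but NE gives 0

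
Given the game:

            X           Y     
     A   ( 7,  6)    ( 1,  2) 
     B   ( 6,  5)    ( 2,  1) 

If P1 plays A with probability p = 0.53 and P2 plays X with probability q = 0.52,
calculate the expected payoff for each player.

E[P1] = 4.1012, E[P2] = 3.61

Work:
E[P1] = p·q·π₁(A,X) + p·(1-q)·π₁(A,Y) + (1-p)·q·π₁(B,X) + (1-p)·(1-q)·π₁(B,Y)
= 0.53·0.52·7 + 0.53·0.48·1 + 0.47·0.52·6 + 0.47·0.48·2
= 4.1012

E[P2] = 3.61 (similar calculation)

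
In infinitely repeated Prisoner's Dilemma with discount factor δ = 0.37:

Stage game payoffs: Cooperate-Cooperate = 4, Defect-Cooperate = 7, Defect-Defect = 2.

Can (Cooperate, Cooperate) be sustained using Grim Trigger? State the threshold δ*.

δ* = 0.6; since δ = 0.37 < 0.6, cooperation cannot be sustained

Work:
For Grim Trigger:
Cooperate forever: 4/(1-δ)
Defect then punished: 7 + 2·δ/(1-δ)
Need: 4/(1-δ) ≥ 7 + 2·δ/(1-δ)
Solving: δ ≥ (T-R)/(T-P) = (7-4)/(7-2) = 0.6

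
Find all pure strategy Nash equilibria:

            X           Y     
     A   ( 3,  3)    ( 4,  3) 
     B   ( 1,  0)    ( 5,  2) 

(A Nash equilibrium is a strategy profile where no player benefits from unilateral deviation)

Nash equilibrium: (A, X), (B, Y)

Work:
Best responses:
  P1 vs X: payoffs [3, 1] → best response A (payoff 3)
  P1 vs Y: payoffs [4, 5] → best response B (payoff 5)
  P2 vs A: payoffs [3, 3] → best response X/Y (payoff 3)
  P2 vs B: payoffs [0, 2] → best response Y (payoff 2)
Mutual best responses: (A,X), (B,Y) → Nash equilibria.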